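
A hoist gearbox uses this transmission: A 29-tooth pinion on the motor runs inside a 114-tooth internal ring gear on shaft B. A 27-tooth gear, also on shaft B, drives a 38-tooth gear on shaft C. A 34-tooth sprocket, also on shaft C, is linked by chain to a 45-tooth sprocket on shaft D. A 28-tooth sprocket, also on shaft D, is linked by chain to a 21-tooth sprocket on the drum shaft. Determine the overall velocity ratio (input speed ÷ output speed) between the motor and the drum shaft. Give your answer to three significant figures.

5.49

Each stage contributes driven/driver: internal gear 114/29 = 3.931, gear mesh 38/27 = 1.4074, chain 45/34 = 1.3235, chain 21/28 = 0.75.
Overall: 3.931 × 1.4074 × 1.3235 × 0.75 = 5.4919.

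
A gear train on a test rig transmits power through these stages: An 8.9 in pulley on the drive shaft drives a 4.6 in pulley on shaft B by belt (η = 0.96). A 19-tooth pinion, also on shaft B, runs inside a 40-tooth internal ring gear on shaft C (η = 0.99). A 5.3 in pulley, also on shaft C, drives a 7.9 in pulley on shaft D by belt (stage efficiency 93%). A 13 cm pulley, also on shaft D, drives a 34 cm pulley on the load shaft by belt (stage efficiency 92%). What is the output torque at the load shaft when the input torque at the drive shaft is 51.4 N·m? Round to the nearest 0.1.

After the belt (4.6/8.9): 51.4 × 0.51685 × 0.96 = 25.504 N·m
After the internal gear (40/19): 25.504 × 2.1053 × 0.99 = 53.155 N·m
After the belt (7.9/5.3): 53.155 × 1.4906 × 0.93 = 73.685 N·m
After the belt (34/13): 73.685 × 2.6154 × 0.92 = 177.3 N·m

177.3 N·m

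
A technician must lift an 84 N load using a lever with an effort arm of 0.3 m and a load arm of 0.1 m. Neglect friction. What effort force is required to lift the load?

Lever MA = effort arm / load arm = 0.3/0.1 = 3.
Effort = load / MA = 84 / 3 = 28 N.

28 N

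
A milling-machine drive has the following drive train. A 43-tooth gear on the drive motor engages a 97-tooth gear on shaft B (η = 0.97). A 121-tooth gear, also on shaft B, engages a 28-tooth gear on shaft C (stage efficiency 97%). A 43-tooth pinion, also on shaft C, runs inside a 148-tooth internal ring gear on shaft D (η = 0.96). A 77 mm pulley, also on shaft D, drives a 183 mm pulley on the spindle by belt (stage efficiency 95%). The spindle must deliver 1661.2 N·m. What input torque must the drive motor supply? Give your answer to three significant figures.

453 N·m

Overall ratio R = 2.2558 × 0.2314 × 3.4419 × 2.3766 = 4.27; overall efficiency η = 0.97 × 0.97 × 0.96 × 0.95 = 0.8581.
Input torque = output torque / (R × η) = 1661.2 / (4.27 × 0.8581) = 453.37 N·m.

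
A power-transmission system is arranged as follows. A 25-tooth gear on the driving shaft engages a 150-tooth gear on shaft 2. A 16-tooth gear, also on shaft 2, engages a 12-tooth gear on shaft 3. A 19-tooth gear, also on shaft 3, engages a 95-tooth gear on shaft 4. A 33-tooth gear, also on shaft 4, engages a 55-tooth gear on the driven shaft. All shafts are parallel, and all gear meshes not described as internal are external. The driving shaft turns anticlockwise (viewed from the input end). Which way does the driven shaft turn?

anticlockwise

the driving shaft → shaft 2: external mesh, 1 reversal → CW.
shaft 2 → shaft 3: external mesh, 1 reversal → CCW.
shaft 3 → shaft 4: external mesh, 1 reversal → CW.
shaft 4 → the driven shaft: external mesh, 1 reversal → CCW.
4 reversals in total — an even number — so the driven shaft turns the same way as the driving shaft.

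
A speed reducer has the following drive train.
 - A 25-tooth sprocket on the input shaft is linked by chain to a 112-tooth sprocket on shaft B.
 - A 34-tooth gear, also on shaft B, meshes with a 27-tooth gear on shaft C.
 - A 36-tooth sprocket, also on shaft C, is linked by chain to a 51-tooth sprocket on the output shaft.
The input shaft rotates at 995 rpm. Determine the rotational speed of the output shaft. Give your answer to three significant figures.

Chain: ratio = 112/25 = 4.48, so shaft B turns at 995 / 4.48 = 222.1 rpm.
Gear mesh: ratio = 27/34 = 0.79412, so shaft C turns at 222.1 / 0.79412 = 279.68 rpm.
Chain: ratio = 51/36 = 1.4167, so the output shaft turns at 279.68 / 1.4167 = 197.42 rpm.

197 rpm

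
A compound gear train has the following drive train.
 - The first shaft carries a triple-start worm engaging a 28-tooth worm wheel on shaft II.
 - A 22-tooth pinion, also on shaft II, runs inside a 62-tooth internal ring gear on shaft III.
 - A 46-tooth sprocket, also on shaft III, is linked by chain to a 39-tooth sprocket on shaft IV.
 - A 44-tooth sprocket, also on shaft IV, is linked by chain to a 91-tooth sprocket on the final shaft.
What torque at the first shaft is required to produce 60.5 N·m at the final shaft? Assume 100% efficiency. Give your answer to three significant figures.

Overall ratio R = 9.3333 × 2.8182 × 0.84783 × 2.0682 = 46.121.
Input torque = output torque / R = 60.5 / 46.121 = 1.3118 N·m.

1.31 N·m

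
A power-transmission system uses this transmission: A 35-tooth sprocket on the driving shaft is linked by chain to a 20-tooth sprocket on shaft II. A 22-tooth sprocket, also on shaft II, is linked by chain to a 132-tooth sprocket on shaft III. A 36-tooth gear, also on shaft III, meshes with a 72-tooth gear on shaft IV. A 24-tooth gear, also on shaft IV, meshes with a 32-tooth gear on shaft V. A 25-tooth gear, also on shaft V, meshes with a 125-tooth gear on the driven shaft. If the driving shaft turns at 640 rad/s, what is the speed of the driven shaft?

the driving shaft → shaft II (chain, 20/35): 640 ÷ 0.57143 = 1120 rad/s
shaft II → shaft III (chain, 132/22): 1120 ÷ 6 = 186.67 rad/s
shaft III → shaft IV (gear mesh, 72/36): 186.67 ÷ 2 = 93.333 rad/s
shaft IV → shaft V (gear mesh, 32/24): 93.333 ÷ 1.3333 = 70 rad/s
shaft V → the driven shaft (gear mesh, 125/25): 70 ÷ 5 = 14 rad/s

14 rad/s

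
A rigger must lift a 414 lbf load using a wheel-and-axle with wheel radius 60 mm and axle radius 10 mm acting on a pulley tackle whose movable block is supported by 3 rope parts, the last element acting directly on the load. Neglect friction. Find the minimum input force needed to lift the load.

Wheel-and-axle MA = R/r = 60/10 = 6.
Block-and-tackle MA = number of supporting rope parts = 3.
Combined ideal MA = 6 × 3 = 18.
Effort = load / MA = 414 / 18 = 23 lbf.

23 lbf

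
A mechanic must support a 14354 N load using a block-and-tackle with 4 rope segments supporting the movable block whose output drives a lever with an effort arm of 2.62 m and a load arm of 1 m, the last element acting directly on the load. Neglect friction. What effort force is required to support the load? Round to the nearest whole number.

Block-and-tackle MA = number of supporting rope parts = 4.
Lever MA = effort arm / load arm = 2.62/1 = 2.62.
Combined ideal MA = 4 × 2.62 = 10.48.
Effort = load / MA = 14354 / 10.48 = 1369.7 N.

1370 N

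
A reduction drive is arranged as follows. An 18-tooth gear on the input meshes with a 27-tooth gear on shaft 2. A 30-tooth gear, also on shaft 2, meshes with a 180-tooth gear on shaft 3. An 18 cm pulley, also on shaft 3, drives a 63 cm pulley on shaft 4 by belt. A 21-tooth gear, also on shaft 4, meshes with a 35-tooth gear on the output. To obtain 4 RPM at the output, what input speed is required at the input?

Overall ratio R = 1.5 × 6 × 3.5 × 1.6667 = 52.5.
Required input speed = output speed × R = 4 × 52.5 = 210 RPM.

210 RPM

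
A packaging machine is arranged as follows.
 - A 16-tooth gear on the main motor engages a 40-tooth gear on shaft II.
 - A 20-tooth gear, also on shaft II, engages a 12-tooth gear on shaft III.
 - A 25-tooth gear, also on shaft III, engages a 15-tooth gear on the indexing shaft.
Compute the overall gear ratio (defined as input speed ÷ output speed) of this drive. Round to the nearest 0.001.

0.900

Each stage contributes driven/driver: gear mesh 40/16 = 2.5, gear mesh 12/20 = 0.6, gear mesh 15/25 = 0.6.
Overall: 2.5 × 0.6 × 0.6 = 0.9.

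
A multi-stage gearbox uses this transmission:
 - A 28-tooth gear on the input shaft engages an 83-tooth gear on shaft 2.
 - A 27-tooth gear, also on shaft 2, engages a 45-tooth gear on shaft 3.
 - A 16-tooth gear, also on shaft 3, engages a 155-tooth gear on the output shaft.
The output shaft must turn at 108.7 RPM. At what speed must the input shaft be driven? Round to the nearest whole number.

5202 RPM

Overall ratio R = 2.9643 × 1.6667 × 9.6875 = 47.861.
Required input speed = output speed × R = 108.7 × 47.861 = 5202.5 RPM.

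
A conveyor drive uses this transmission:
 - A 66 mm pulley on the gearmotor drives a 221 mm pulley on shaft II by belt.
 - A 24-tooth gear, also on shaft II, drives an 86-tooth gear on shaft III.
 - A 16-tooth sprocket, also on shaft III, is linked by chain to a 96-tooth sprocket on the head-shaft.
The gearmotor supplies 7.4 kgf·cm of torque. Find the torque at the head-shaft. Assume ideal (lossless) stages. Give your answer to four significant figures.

Belt: ratio = 221/66 = 3.3485; torque at shaft II = 7.4 × 3.3485 = 24.779 kgf·cm.
Gear mesh: ratio = 86/24 = 3.5833; torque at shaft III = 24.779 × 3.5833 = 88.791 kgf·cm.
Chain: ratio = 96/16 = 6; torque at the head-shaft = 88.791 × 6 = 532.74 kgf·cm.

532.7 kgf·cm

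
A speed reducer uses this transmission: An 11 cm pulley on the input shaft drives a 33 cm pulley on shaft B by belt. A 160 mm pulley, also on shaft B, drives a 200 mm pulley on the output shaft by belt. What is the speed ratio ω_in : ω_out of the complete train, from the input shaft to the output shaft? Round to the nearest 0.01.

Each stage contributes driven/driver: belt 33/11 = 3, belt 200/160 = 1.25.
Overall: 3 × 1.25 = 3.75.

3.75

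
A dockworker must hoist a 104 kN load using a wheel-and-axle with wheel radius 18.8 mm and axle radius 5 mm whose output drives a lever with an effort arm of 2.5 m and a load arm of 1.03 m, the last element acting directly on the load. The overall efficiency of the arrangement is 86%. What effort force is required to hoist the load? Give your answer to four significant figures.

13.25 kN

Wheel-and-axle MA = R/r = 18.8/5 = 3.76.
Lever MA = effort arm / load arm = 2.5/1.03 = 2.4272.
Combined ideal MA = 3.76 × 2.4272 = 9.1262.
Actual MA = 9.1262 × 0.86 = 7.8485.
Effort = load / actual MA = 104 / 7.8485 = 13.251 kN.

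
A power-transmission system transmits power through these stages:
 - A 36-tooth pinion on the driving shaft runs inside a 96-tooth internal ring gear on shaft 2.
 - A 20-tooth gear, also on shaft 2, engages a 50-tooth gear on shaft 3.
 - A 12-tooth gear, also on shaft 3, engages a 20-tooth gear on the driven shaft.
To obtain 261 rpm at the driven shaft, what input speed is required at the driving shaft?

2900 rpm

Overall ratio R = 2.6667 × 2.5 × 1.6667 = 11.111.
Required input speed = output speed × R = 261 × 11.111 = 2900 rpm.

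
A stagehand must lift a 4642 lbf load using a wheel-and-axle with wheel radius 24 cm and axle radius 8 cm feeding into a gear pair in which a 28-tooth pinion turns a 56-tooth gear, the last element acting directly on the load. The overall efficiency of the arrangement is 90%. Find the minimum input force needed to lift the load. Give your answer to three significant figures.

Wheel-and-axle MA = R/r = 24/8 = 3.
Gear pair MA = 56/28 = 2.
Combined ideal MA = 3 × 2 = 6.
Actual MA = 6 × 0.90 = 5.4.
Effort = load / actual MA = 4642 / 5.4 = 859.63 lbf.

860 lbf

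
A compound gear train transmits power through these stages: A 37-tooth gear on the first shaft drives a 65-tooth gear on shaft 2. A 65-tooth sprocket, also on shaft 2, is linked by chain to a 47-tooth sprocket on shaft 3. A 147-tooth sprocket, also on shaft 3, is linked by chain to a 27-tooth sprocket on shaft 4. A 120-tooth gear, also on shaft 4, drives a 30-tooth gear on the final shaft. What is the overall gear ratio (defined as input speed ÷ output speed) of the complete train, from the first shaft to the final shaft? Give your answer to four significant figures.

0.05833

Each stage contributes driven/driver: gear mesh 65/37 = 1.7568, chain 47/65 = 0.72308, chain 27/147 = 0.18367, gear mesh 30/120 = 0.25.
Overall: 1.7568 × 0.72308 × 0.18367 × 0.25 = 0.058329.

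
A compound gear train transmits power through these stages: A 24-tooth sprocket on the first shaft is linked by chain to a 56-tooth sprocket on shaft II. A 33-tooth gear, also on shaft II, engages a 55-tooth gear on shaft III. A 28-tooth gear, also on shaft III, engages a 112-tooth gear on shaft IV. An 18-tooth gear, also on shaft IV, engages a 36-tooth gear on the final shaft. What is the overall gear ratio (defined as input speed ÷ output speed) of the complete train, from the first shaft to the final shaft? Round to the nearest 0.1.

Each stage contributes driven/driver: chain 56/24 = 2.3333, gear mesh 55/33 = 1.6667, gear mesh 112/28 = 4, gear mesh 36/18 = 2.
Overall: 2.3333 × 1.6667 × 4 × 2 = 31.111.

31.1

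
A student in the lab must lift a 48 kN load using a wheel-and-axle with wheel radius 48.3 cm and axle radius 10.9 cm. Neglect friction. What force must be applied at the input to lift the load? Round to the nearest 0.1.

Wheel-and-axle MA = R/r = 48.3/10.9 = 4.4312.
Effort = load / MA = 48 / 4.4312 = 10.832 kN.

10.8 kN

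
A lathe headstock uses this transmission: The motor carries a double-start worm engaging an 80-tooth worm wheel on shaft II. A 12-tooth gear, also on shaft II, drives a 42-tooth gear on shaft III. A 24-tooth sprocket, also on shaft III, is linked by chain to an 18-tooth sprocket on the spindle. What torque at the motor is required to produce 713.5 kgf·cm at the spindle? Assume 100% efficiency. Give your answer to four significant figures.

6.795 kgf·cm

Overall ratio R = 40 × 3.5 × 0.75 = 105.
Input torque = output torque / R = 713.5 / 105 = 6.7952 kgf·cm.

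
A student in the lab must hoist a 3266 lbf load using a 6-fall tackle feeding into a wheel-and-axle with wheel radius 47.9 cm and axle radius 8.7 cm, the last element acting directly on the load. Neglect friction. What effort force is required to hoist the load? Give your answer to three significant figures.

Block-and-tackle MA = number of supporting rope parts = 6.
Wheel-and-axle MA = R/r = 47.9/8.7 = 5.5057.
Combined ideal MA = 6 × 5.5057 = 33.034.
Effort = load / MA = 3266 / 33.034 = 98.866 lbf.

98.9 lbf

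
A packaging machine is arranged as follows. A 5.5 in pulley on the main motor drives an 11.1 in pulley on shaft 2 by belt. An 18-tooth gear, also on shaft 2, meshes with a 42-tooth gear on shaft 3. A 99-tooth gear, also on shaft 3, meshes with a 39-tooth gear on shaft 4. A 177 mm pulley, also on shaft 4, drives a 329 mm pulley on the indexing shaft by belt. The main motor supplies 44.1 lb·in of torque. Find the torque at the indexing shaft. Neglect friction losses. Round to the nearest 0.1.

152.1 lb·in

Belt: ratio = 11.1/5.5 = 2.0182; torque at shaft 2 = 44.1 × 2.0182 = 89.002 lb·in.
Gear mesh: ratio = 42/18 = 2.3333; torque at shaft 3 = 89.002 × 2.3333 = 207.67 lb·in.
Gear mesh: ratio = 39/99 = 0.39394; torque at shaft 4 = 207.67 × 0.39394 = 81.81 lb·in.
Belt: ratio = 329/177 = 1.8588; torque at the indexing shaft = 81.81 × 1.8588 = 152.06 lb·in.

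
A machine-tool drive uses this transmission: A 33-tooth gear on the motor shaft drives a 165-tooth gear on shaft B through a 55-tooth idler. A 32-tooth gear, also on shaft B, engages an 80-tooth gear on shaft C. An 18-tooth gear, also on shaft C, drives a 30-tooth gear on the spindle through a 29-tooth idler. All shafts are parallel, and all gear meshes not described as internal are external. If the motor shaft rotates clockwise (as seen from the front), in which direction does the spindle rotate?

the motor shaft → shaft B: driver → idler → driven is 2 external meshes, 2 reversals → CW.
shaft B → shaft C: external mesh, 1 reversal → CCW.
shaft C → the spindle: driver → idler → driven is 2 external meshes, 2 reversals → CCW.
5 reversals in total — an odd number — so the spindle turns opposite to the motor shaft.

anticlockwise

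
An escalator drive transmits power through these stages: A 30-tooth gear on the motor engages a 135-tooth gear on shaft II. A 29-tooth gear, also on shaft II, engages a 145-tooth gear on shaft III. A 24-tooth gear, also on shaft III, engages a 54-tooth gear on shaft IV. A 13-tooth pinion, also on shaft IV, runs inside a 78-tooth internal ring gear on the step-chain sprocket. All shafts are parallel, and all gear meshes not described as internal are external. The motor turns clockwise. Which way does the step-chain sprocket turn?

the motor → shaft II: external mesh, 1 reversal → CCW.
shaft II → shaft III: external mesh, 1 reversal → CW.
shaft III → shaft IV: external mesh, 1 reversal → CCW.
shaft IV → the step-chain sprocket: internal mesh, same direction → CCW.
3 reversals in total — an odd number — so the step-chain sprocket turns opposite to the motor.

anticlockwise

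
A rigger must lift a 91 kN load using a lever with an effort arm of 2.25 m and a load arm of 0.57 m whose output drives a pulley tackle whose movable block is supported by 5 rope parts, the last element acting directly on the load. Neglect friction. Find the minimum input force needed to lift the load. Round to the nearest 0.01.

Lever MA = effort arm / load arm = 2.25/0.57 = 3.9474.
Block-and-tackle MA = number of supporting rope parts = 5.
Combined ideal MA = 3.9474 × 5 = 19.737.
Effort = load / MA = 91 / 19.737 = 4.6107 kN.

4.61 kN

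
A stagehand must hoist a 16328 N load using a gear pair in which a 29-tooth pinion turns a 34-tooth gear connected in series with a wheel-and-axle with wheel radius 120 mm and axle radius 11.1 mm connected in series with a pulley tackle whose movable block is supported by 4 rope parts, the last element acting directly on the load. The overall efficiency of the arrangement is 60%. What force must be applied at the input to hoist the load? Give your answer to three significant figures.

Gear pair MA = 34/29 = 1.1724.
Wheel-and-axle MA = R/r = 120/11.1 = 10.811.
Block-and-tackle MA = number of supporting rope parts = 4.
Combined ideal MA = 1.1724 × 10.811 × 4 = 50.699.
Actual MA = 50.699 × 0.60 = 30.419.
Effort = load / actual MA = 16328 / 30.419 = 536.76 N.

537 N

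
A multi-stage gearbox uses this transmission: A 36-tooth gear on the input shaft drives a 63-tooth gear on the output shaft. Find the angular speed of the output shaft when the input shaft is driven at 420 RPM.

240 RPM

gear mesh 63/36 = 1.75 → 420/1.75 = 240 RPM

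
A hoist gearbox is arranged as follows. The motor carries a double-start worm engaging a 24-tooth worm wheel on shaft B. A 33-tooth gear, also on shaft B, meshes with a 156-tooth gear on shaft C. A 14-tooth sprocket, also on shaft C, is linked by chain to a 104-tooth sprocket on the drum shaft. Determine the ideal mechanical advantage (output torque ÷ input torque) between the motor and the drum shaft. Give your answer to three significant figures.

Each stage contributes driven/driver: worm 24/2 = 12, gear mesh 156/33 = 4.7273, chain 104/14 = 7.4286.
Overall: 12 × 4.7273 × 7.4286 = 421.4.

421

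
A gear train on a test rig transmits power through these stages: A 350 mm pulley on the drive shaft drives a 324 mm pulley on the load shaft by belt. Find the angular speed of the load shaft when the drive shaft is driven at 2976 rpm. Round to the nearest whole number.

3215 rpm

Belt: ratio = 324/350 = 0.92571, so the load shaft turns at 2976 / 0.92571 = 3214.8 rpm.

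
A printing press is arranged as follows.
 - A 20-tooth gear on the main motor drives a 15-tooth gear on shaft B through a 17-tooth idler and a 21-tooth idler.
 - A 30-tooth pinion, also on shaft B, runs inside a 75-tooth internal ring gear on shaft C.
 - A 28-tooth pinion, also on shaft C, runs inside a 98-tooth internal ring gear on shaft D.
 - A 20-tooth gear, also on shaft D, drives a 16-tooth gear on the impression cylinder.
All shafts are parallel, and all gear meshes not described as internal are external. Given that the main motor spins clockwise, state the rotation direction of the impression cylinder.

the main motor → shaft B: driver → idler → idler → driven is 3 external meshes, 3 reversals → CCW.
shaft B → shaft C: internal mesh, same direction → CCW.
shaft C → shaft D: internal mesh, same direction → CCW.
shaft D → the impression cylinder: external mesh, 1 reversal → CW.
4 reversals in total — an even number — so the impression cylinder turns the same way as the main motor.

clockwise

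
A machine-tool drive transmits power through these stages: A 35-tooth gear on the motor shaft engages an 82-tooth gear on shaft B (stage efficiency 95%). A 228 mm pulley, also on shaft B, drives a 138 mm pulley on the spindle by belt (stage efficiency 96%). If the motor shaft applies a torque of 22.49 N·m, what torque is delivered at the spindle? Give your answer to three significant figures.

29.1 N·m

After the gear mesh (82/35): 22.49 × 2.3429 × 0.95 = 50.056 N·m
After the belt (138/228): 50.056 × 0.60526 × 0.96 = 29.085 N·m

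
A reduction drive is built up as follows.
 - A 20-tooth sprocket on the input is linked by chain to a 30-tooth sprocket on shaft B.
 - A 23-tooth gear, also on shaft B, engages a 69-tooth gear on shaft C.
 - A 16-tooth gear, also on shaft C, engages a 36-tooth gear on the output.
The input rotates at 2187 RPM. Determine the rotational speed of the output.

216 RPM

Chain: ratio = 30/20 = 1.5, so shaft B turns at 2187 / 1.5 = 1458 RPM.
Gear mesh: ratio = 69/23 = 3, so shaft C turns at 1458 / 3 = 486 RPM.
Gear mesh: ratio = 36/16 = 2.25, so the output turns at 486 / 2.25 = 216 RPM.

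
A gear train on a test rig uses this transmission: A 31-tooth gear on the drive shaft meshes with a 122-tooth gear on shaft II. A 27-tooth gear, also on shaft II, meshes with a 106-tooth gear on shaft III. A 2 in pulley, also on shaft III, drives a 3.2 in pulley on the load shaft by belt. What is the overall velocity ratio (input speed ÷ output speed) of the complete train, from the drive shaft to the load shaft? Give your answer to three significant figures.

Each stage contributes driven/driver: gear mesh 122/31 = 3.9355, gear mesh 106/27 = 3.9259, belt 3.2/2 = 1.6.
Overall: 3.9355 × 3.9259 × 1.6 = 24.721.

24.7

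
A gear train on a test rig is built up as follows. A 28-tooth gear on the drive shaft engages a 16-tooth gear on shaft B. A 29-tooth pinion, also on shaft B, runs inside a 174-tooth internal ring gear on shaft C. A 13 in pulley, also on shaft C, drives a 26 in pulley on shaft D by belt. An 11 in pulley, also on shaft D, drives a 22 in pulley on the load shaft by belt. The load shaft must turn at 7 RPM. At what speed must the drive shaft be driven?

Overall ratio R = 0.57143 × 6 × 2 × 2 = 13.714.
Required input speed = output speed × R = 7 × 13.714 = 96 RPM.

96 RPM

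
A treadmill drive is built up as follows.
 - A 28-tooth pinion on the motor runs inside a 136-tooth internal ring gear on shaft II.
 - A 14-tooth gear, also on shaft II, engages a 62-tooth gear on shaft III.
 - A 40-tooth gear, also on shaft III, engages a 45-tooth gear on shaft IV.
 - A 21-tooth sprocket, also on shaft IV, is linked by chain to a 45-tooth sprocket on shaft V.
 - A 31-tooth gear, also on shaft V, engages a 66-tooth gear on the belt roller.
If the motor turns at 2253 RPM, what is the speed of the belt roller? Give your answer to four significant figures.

20.41 RPM

the motor → shaft II (internal gear, 136/28): 2253 ÷ 4.8571 = 463.85 RPM
shaft II → shaft III (gear mesh, 62/14): 463.85 ÷ 4.4286 = 104.74 RPM
shaft III → shaft IV (gear mesh, 45/40): 104.74 ÷ 1.125 = 93.103 RPM
shaft IV → shaft V (chain, 45/21): 93.103 ÷ 2.1429 = 43.448 RPM
shaft V → the belt roller (gear mesh, 66/31): 43.448 ÷ 2.129 = 20.407 RPM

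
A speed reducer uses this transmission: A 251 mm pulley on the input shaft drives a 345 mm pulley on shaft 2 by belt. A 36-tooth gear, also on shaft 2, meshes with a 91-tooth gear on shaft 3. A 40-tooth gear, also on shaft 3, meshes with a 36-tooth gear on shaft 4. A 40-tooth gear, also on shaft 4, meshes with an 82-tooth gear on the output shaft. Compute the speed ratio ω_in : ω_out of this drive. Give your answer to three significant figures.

Each stage contributes driven/driver: belt 345/251 = 1.3745, gear mesh 91/36 = 2.5278, gear mesh 36/40 = 0.9, gear mesh 82/40 = 2.05.
Overall: 1.3745 × 2.5278 × 0.9 × 2.05 = 6.4103.

6.41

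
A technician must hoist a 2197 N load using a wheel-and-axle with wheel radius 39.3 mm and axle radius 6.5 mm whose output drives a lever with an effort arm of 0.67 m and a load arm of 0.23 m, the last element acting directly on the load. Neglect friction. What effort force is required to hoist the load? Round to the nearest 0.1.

Wheel-and-axle MA = R/r = 39.3/6.5 = 6.0462.
Lever MA = effort arm / load arm = 0.67/0.23 = 2.913.
Combined ideal MA = 6.0462 × 2.913 = 17.613.
Effort = load / MA = 2197 / 17.613 = 124.74 N.

124.7 N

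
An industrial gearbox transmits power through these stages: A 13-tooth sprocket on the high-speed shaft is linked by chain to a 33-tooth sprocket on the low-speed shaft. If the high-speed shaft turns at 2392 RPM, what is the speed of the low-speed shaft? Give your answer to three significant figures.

chain 33/13 = 2.5385 → 2392/2.5385 = 942.3 RPM

942 RPM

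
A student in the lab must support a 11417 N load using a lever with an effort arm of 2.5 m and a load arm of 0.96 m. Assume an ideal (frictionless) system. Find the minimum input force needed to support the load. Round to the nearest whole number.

Lever MA = effort arm / load arm = 2.5/0.96 = 2.6042.
Effort = load / MA = 11417 / 2.6042 = 4384.1 N.

4384 N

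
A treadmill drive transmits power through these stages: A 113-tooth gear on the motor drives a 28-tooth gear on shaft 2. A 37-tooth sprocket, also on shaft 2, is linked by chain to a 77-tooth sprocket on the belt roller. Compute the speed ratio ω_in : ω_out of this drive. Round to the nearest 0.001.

0.516

Each stage contributes driven/driver: gear mesh 28/113 = 0.24779, chain 77/37 = 2.0811.
Overall: 0.24779 × 2.0811 = 0.51567.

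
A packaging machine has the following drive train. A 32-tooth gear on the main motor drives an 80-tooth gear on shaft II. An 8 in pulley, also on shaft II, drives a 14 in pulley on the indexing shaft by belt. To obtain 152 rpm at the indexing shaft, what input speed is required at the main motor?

Overall ratio R = 2.5 × 1.75 = 4.375.
Required input speed = output speed × R = 152 × 4.375 = 665 rpm.

665 rpm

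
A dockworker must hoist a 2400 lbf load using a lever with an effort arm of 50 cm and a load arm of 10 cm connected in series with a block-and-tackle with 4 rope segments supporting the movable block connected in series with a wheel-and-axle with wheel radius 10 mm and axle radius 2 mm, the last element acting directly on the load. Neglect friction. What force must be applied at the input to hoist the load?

24 lbf

Lever MA = effort arm / load arm = 50/10 = 5.
Block-and-tackle MA = number of supporting rope parts = 4.
Wheel-and-axle MA = R/r = 10/2 = 5.
Combined ideal MA = 5 × 4 × 5 = 100.
Effort = load / MA = 2400 / 100 = 24 lbf.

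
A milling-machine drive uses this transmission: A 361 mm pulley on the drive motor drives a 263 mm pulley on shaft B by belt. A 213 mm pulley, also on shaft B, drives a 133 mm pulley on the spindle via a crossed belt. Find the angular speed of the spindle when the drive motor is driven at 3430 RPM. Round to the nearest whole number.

7540 RPM

belt 263/361 = 0.72853 → 3430/0.72853 = 4708.1 RPM
belt 133/213 = 0.62441 → 4708.1/0.62441 = 7540 RPM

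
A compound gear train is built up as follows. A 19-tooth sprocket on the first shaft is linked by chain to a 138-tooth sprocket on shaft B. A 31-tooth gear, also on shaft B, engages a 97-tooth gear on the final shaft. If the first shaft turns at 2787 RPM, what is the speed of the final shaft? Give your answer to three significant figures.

Chain: ratio = 138/19 = 7.2632, so shaft B turns at 2787 / 7.2632 = 383.72 RPM.
Gear mesh: ratio = 97/31 = 3.129, so the final shaft turns at 383.72 / 3.129 = 122.63 RPM.

123 RPM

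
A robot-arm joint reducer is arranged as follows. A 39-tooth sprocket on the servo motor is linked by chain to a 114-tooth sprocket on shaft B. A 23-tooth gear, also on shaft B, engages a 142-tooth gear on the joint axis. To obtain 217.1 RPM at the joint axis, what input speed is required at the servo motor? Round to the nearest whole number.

Overall ratio R = 2.9231 × 6.1739 = 18.047.
Required input speed = output speed × R = 217.1 × 18.047 = 3918 RPM.

3918 RPM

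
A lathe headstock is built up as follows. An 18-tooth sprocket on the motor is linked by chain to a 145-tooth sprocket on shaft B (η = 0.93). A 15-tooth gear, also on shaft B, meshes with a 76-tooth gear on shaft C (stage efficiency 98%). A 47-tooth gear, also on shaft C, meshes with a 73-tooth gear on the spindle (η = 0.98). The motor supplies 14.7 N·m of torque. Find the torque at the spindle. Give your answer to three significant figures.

chain 145/18 = 8.0556 → τ = 14.7·8.0556·0.93 = 110.13 N·m
gear mesh 76/15 = 5.0667 → τ = 110.13·5.0667·0.98 = 546.82 N·m
gear mesh 73/47 = 1.5532 → τ = 546.82·1.5532·0.98 = 832.33 N·m

832 N·m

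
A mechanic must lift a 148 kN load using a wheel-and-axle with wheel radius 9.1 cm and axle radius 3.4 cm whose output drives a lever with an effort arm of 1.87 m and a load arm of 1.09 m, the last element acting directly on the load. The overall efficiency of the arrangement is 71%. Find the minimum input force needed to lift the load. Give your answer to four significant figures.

Wheel-and-axle MA = R/r = 9.1/3.4 = 2.6765.
Lever MA = effort arm / load arm = 1.87/1.09 = 1.7156.
Combined ideal MA = 2.6765 × 1.7156 = 4.5917.
Actual MA = 4.5917 × 0.71 = 3.2601.
Effort = load / actual MA = 148 / 3.2601 = 45.397 kN.

45.40 kN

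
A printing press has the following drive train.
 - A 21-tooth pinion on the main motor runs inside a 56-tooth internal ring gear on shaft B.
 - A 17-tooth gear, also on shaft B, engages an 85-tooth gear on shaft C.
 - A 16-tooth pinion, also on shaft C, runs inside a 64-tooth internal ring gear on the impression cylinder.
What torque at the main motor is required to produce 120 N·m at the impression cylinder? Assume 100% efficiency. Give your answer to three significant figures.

2.25 N·m

Overall ratio R = 2.6667 × 5 × 4 = 53.333.
Input torque = output torque / R = 120 / 53.333 = 2.25 N·m.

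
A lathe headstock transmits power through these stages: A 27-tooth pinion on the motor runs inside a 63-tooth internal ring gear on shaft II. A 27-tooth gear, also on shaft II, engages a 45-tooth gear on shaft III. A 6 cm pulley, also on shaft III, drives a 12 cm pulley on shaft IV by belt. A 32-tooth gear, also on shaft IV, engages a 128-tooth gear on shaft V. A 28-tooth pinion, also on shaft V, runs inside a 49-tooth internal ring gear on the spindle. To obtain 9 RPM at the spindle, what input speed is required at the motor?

490 RPM

Overall ratio R = 2.3333 × 1.6667 × 2 × 4 × 1.75 = 54.444.
Required input speed = output speed × R = 9 × 54.444 = 490 RPM.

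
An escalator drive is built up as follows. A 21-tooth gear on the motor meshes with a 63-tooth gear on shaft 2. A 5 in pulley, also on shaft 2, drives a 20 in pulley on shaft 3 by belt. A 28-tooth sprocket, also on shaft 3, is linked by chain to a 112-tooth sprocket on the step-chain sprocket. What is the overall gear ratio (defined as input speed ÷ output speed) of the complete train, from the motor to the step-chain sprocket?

Each stage contributes driven/driver: gear mesh 63/21 = 3, belt 20/5 = 4, chain 112/28 = 4.
Overall: 3 × 4 × 4 = 48.

48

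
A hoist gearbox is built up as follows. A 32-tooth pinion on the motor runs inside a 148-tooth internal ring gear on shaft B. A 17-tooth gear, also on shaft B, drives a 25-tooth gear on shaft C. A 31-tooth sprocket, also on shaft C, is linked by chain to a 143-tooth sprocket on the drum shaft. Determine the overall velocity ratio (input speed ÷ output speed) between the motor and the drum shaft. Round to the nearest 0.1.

Each stage contributes driven/driver: internal gear 148/32 = 4.625, gear mesh 25/17 = 1.4706, chain 143/31 = 4.6129.
Overall: 4.625 × 1.4706 × 4.6129 = 31.375.

31.4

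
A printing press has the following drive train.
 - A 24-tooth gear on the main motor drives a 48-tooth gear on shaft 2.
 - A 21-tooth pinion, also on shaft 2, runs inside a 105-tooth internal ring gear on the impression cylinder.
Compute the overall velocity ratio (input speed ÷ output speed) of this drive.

Each stage contributes driven/driver: gear mesh 48/24 = 2, internal gear 105/21 = 5.
Overall: 2 × 5 = 10.

10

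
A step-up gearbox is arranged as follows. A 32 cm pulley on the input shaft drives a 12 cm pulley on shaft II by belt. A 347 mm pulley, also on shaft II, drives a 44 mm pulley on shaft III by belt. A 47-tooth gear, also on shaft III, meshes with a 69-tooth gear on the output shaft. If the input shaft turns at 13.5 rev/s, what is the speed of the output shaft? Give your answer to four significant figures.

193.4 rev/s

the input shaft → shaft II (belt, 12/32): 13.5 ÷ 0.375 = 36 rev/s
shaft II → shaft III (belt, 44/347): 36 ÷ 0.1268 = 283.91 rev/s
shaft III → the output shaft (gear mesh, 69/47): 283.91 ÷ 1.4681 = 193.39 rev/s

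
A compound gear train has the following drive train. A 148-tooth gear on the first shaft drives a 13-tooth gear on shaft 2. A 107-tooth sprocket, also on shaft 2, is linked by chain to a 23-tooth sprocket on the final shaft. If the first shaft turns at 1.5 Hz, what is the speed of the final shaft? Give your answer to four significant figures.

Gear mesh: ratio = 13/148 = 0.087838, so shaft 2 turns at 1.5 / 0.087838 = 17.077 Hz.
Chain: ratio = 23/107 = 0.21495, so the final shaft turns at 17.077 / 0.21495 = 79.445 Hz.

79.44 Hz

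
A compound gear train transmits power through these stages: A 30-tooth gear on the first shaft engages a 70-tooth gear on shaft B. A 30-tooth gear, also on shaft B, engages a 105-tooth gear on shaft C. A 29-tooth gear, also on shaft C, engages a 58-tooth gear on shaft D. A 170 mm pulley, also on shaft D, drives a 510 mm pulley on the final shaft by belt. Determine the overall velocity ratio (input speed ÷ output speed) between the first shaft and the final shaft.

49

Each stage contributes driven/driver: gear mesh 70/30 = 2.3333, gear mesh 105/30 = 3.5, gear mesh 58/29 = 2, belt 510/170 = 3.
Overall: 2.3333 × 3.5 × 2 × 3 = 49.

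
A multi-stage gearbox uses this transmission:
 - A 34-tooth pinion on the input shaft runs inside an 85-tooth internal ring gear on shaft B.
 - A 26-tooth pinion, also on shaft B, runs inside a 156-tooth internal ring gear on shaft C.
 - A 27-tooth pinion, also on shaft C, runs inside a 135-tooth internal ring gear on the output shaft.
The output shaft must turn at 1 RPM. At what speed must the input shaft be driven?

75 RPM

Overall ratio R = 2.5 × 6 × 5 = 75.
Required input speed = output speed × R = 1 × 75 = 75 RPM.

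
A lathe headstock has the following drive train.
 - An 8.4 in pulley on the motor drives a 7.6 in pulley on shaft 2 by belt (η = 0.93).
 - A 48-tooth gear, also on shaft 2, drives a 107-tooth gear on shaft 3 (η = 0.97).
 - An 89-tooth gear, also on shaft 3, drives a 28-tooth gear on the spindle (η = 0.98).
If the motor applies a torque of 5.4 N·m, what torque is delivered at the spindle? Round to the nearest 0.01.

3.03 N·m

belt 7.6/8.4 = 0.90476 → τ = 5.4·0.90476·0.93 = 4.5437 N·m
gear mesh 107/48 = 2.2292 → τ = 4.5437·2.2292·0.97 = 9.8248 N·m
gear mesh 28/89 = 0.31461 → τ = 9.8248·0.31461·0.98 = 3.0291 N·m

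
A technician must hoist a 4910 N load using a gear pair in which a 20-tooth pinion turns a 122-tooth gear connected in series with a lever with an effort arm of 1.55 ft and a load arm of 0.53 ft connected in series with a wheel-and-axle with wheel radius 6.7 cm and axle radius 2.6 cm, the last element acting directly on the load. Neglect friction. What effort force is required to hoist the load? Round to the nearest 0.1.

Gear pair MA = 122/20 = 6.1.
Lever MA = effort arm / load arm = 1.55/0.53 = 2.9245.
Wheel-and-axle MA = R/r = 6.7/2.6 = 2.5769.
Combined ideal MA = 6.1 × 2.9245 × 2.5769 = 45.971.
Effort = load / MA = 4910 / 45.971 = 106.81 N.

106.8 N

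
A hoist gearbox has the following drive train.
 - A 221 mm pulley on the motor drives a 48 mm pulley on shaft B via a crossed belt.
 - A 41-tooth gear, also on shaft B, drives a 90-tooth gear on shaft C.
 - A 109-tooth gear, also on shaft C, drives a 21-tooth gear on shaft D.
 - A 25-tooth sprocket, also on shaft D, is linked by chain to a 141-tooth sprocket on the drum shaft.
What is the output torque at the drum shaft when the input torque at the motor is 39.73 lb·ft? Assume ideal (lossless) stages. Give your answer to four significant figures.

20.58 lb·ft

Belt: ratio = 48/221 = 0.21719; torque at shaft B = 39.73 × 0.21719 = 8.6291 lb·ft.
Gear mesh: ratio = 90/41 = 2.1951; torque at shaft C = 8.6291 × 2.1951 = 18.942 lb·ft.
Gear mesh: ratio = 21/109 = 0.19266; torque at shaft D = 18.942 × 0.19266 = 3.6494 lb·ft.
Chain: ratio = 141/25 = 5.64; torque at the drum shaft = 3.6494 × 5.64 = 20.582 lb·ft.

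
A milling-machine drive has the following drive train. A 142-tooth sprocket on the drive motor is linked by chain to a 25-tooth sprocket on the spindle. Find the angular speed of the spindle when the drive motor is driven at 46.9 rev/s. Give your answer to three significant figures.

the drive motor → the spindle (chain, 25/142): 46.9 ÷ 0.17606 = 266.39 rev/s

266 rev/s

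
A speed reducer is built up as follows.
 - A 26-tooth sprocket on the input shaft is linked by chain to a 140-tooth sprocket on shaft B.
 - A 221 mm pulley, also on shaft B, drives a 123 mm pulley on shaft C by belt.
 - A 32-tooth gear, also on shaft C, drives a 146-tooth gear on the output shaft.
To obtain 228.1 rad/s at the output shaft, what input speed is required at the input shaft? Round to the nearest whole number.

3119 rad/s

Overall ratio R = 5.3846 × 0.55656 × 4.5625 = 13.673.
Required input speed = output speed × R = 228.1 × 13.673 = 3118.9 rad/s.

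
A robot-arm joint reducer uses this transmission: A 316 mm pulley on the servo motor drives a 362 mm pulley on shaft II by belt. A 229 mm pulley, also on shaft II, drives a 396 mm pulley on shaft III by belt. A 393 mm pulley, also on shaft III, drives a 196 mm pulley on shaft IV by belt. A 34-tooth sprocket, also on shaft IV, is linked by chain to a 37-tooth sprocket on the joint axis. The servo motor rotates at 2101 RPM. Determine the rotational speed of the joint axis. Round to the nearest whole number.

1954 RPM

Belt: ratio = 362/316 = 1.1456, so shaft II turns at 2101 / 1.1456 = 1834 RPM.
Belt: ratio = 396/229 = 1.7293, so shaft III turns at 1834 / 1.7293 = 1060.6 RPM.
Belt: ratio = 196/393 = 0.49873, so shaft IV turns at 1060.6 / 0.49873 = 2126.6 RPM.
Chain: ratio = 37/34 = 1.0882, so the joint axis turns at 2126.6 / 1.0882 = 1954.2 RPM.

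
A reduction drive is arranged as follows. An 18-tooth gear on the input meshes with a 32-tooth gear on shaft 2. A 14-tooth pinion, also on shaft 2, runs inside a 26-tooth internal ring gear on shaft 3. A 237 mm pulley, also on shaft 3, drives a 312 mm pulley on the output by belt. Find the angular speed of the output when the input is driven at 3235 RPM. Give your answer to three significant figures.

Gear mesh: ratio = 32/18 = 1.7778, so shaft 2 turns at 3235 / 1.7778 = 1819.7 RPM.
Internal gear: ratio = 26/14 = 1.8571, so shaft 3 turns at 1819.7 / 1.8571 = 979.83 RPM.
Belt: ratio = 312/237 = 1.3165, so the output turns at 979.83 / 1.3165 = 744.3 RPM.

744 RPM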